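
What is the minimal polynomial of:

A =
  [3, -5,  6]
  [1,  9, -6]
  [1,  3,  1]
x^3 - 13*x^2 + 56*x - 80

The characteristic polynomial is χ_A(x) = (x - 5)*(x - 4)^2, so the eigenvalues are known. The minimal polynomial is
  m_A(x) = Π_λ (x − λ)^{k_λ}
where k_λ is the size of the *largest* Jordan block for λ (equivalently, the smallest k with (A − λI)^k v = 0 for every generalised eigenvector v of λ).

  λ = 4: largest Jordan block has size 2, contributing (x − 4)^2
  λ = 5: largest Jordan block has size 1, contributing (x − 5)

So m_A(x) = (x - 5)*(x - 4)^2 = x^3 - 13*x^2 + 56*x - 80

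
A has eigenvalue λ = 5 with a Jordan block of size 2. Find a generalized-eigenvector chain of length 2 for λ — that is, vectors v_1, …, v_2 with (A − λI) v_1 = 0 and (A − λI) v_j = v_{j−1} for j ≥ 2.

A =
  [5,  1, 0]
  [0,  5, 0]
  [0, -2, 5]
A Jordan chain for λ = 5 of length 2:
v_1 = (1, 0, -2)ᵀ
v_2 = (0, 1, 0)ᵀ

Let N = A − (5)·I. We want v_2 with N^2 v_2 = 0 but N^1 v_2 ≠ 0; then v_{j-1} := N · v_j for j = 2, …, 2.

Pick v_2 = (0, 1, 0)ᵀ.
Then v_1 = N · v_2 = (1, 0, -2)ᵀ.

Sanity check: (A − (5)·I) v_1 = (0, 0, 0)ᵀ = 0. ✓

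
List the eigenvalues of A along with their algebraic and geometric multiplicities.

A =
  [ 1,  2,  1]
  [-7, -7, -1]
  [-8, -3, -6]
λ = -4: alg = 3, geom = 1

Step 1 — factor the characteristic polynomial to read off the algebraic multiplicities:
  χ_A(x) = (x + 4)^3

Step 2 — compute geometric multiplicities via the rank-nullity identity g(λ) = n − rank(A − λI):
  rank(A − (-4)·I) = 2, so dim ker(A − (-4)·I) = n − 2 = 1

Summary:
  λ = -4: algebraic multiplicity = 3, geometric multiplicity = 1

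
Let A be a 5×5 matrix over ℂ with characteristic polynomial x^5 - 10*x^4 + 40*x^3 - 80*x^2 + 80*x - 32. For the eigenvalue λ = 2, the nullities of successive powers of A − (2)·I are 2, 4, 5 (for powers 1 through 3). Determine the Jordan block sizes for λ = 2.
Block sizes for λ = 2: [3, 2]

From the dimensions of kernels of powers, the number of Jordan blocks of size at least j is d_j − d_{j−1} where d_j = dim ker(N^j) (with d_0 = 0). Computing the differences gives [2, 2, 1].
The number of blocks of size exactly k is (#blocks of size ≥ k) − (#blocks of size ≥ k + 1), so the partition is: 1 block(s) of size 2, 1 block(s) of size 3.
In nonincreasing order the block sizes are [3, 2].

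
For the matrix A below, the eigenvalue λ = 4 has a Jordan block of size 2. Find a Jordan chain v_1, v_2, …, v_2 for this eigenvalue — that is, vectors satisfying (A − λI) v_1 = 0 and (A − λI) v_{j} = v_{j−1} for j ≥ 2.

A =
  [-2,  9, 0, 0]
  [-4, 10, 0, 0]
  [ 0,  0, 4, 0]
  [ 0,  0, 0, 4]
A Jordan chain for λ = 4 of length 2:
v_1 = (-6, -4, 0, 0)ᵀ
v_2 = (1, 0, 0, 0)ᵀ

Let N = A − (4)·I. We want v_2 with N^2 v_2 = 0 but N^1 v_2 ≠ 0; then v_{j-1} := N · v_j for j = 2, …, 2.

Pick v_2 = (1, 0, 0, 0)ᵀ.
Then v_1 = N · v_2 = (-6, -4, 0, 0)ᵀ.

Sanity check: (A − (4)·I) v_1 = (0, 0, 0, 0)ᵀ = 0. ✓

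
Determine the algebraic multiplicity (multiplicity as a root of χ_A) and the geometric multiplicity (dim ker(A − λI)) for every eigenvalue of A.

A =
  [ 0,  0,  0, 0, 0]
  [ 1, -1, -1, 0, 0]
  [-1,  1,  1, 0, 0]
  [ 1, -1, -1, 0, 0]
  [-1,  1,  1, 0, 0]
λ = 0: alg = 5, geom = 4

Step 1 — factor the characteristic polynomial to read off the algebraic multiplicities:
  χ_A(x) = x^5

Step 2 — compute geometric multiplicities via the rank-nullity identity g(λ) = n − rank(A − λI):
  rank(A − (0)·I) = 1, so dim ker(A − (0)·I) = n − 1 = 4

Summary:
  λ = 0: algebraic multiplicity = 5, geometric multiplicity = 4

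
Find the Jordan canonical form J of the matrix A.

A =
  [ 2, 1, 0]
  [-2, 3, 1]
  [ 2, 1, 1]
J_3(2)

The characteristic polynomial is
  det(x·I − A) = x^3 - 6*x^2 + 12*x - 8 = (x - 2)^3

Eigenvalues and multiplicities (the geometric multiplicity of λ is n − rank(A − λI), which equals the number of Jordan blocks for λ):
  λ = 2: algebraic multiplicity = 3, geometric multiplicity = 1

Determining the block sizes for each eigenvalue:
  λ = 2: one block (gm = 1), so the single block has size am = 3 → block sizes [3]

Assembling the blocks gives a Jordan form
J =
  [2, 1, 0]
  [0, 2, 1]
  [0, 0, 2]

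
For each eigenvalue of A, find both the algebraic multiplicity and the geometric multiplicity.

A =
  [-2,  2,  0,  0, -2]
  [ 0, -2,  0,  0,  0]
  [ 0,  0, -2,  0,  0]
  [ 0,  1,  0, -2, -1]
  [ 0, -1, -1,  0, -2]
λ = -2: alg = 5, geom = 3

Step 1 — factor the characteristic polynomial to read off the algebraic multiplicities:
  χ_A(x) = (x + 2)^5

Step 2 — compute geometric multiplicities via the rank-nullity identity g(λ) = n − rank(A − λI):
  rank(A − (-2)·I) = 2, so dim ker(A − (-2)·I) = n − 2 = 3

Summary:
  λ = -2: algebraic multiplicity = 5, geometric multiplicity = 3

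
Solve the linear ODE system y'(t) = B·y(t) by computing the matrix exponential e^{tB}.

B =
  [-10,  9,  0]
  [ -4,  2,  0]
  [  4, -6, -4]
e^{tB} =
  [-6*t*exp(-4*t) + exp(-4*t), 9*t*exp(-4*t), 0]
  [-4*t*exp(-4*t), 6*t*exp(-4*t) + exp(-4*t), 0]
  [4*t*exp(-4*t), -6*t*exp(-4*t), exp(-4*t)]

Strategy: write B = P · J · P⁻¹ where J is a Jordan canonical form, so e^{tB} = P · e^{tJ} · P⁻¹, and e^{tJ} can be computed block-by-block.

B has Jordan form
J =
  [-4,  1,  0]
  [ 0, -4,  0]
  [ 0,  0, -4]
(up to reordering of blocks).

Per-block formulas:
  For a 2×2 Jordan block J_2(-4): exp(t · J_2(-4)) = e^(-4t)·(I + t·N), where N is the 2×2 nilpotent shift.
  For a 1×1 block at λ = -4: exp(t · [-4]) = [e^(-4t)].

After assembling e^{tJ} and conjugating by P, we get:

e^{tB} =
  [-6*t*exp(-4*t) + exp(-4*t), 9*t*exp(-4*t), 0]
  [-4*t*exp(-4*t), 6*t*exp(-4*t) + exp(-4*t), 0]
  [4*t*exp(-4*t), -6*t*exp(-4*t), exp(-4*t)]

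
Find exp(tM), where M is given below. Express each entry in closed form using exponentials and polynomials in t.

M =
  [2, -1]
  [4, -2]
e^{tM} =
  [2*t + 1, -t]
  [4*t, 1 - 2*t]

Strategy: write M = P · J · P⁻¹ where J is a Jordan canonical form, so e^{tM} = P · e^{tJ} · P⁻¹, and e^{tJ} can be computed block-by-block.

M has Jordan form
J =
  [0, 1]
  [0, 0]
(up to reordering of blocks).

Per-block formulas:
  For a 2×2 Jordan block J_2(0): exp(t · J_2(0)) = e^(0t)·(I + t·N), where N is the 2×2 nilpotent shift.

After assembling e^{tJ} and conjugating by P, we get:

e^{tM} =
  [2*t + 1, -t]
  [4*t, 1 - 2*t]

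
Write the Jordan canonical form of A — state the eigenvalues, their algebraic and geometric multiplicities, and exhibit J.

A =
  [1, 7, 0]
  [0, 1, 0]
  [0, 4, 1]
J_2(1) ⊕ J_1(1)

The characteristic polynomial is
  det(x·I − A) = x^3 - 3*x^2 + 3*x - 1 = (x - 1)^3

Eigenvalues and multiplicities (the geometric multiplicity of λ is n − rank(A − λI), which equals the number of Jordan blocks for λ):
  λ = 1: algebraic multiplicity = 3, geometric multiplicity = 2

Determining the block sizes for each eigenvalue:
  λ = 1: 2 blocks summing to 3 forces exactly one block of size 2 and the rest size 1 → block sizes [2, 1]

Assembling the blocks gives a Jordan form
J =
  [1, 1, 0]
  [0, 1, 0]
  [0, 0, 1]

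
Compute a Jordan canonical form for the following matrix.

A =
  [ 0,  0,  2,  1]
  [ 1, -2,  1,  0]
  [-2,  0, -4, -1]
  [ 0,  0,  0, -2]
J_2(-2) ⊕ J_2(-2)

The characteristic polynomial is
  det(x·I − A) = x^4 + 8*x^3 + 24*x^2 + 32*x + 16 = (x + 2)^4

Eigenvalues and multiplicities (the geometric multiplicity of λ is n − rank(A − λI), which equals the number of Jordan blocks for λ):
  λ = -2: algebraic multiplicity = 4, geometric multiplicity = 2

Determining the block sizes for each eigenvalue:
  λ = -2: with am = 4 and gm = 2, the partition is not yet determined (e.g. several partitions of 4 into 2 parts exist). Let N = A − (-2)·I. Computing rank(N^1) = 2, rank(N^2) = 0; the number of blocks of size ≥ j is rank(N^{j−1}) − rank(N^j), giving [2, 2]. So we have 2 block(s) of size 2 → block sizes [2, 2]

Assembling the blocks gives a Jordan form
J =
  [-2,  1,  0,  0]
  [ 0, -2,  0,  0]
  [ 0,  0, -2,  1]
  [ 0,  0,  0, -2]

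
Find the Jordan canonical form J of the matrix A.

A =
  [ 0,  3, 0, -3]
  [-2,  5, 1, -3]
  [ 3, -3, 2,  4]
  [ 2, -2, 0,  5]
J_3(3) ⊕ J_1(3)

The characteristic polynomial is
  det(x·I − A) = x^4 - 12*x^3 + 54*x^2 - 108*x + 81 = (x - 3)^4

Eigenvalues and multiplicities (the geometric multiplicity of λ is n − rank(A − λI), which equals the number of Jordan blocks for λ):
  λ = 3: algebraic multiplicity = 4, geometric multiplicity = 2

Determining the block sizes for each eigenvalue:
  λ = 3: with am = 4 and gm = 2, the partition is not yet determined (e.g. several partitions of 4 into 2 parts exist). Let N = A − (3)·I. Computing rank(N^1) = 2, rank(N^2) = 1, rank(N^3) = 0; the number of blocks of size ≥ j is rank(N^{j−1}) − rank(N^j), giving [2, 1, 1]. So we have 1 block(s) of size 3, 1 block(s) of size 1 → block sizes [3, 1]

Assembling the blocks gives a Jordan form
J =
  [3, 1, 0, 0]
  [0, 3, 1, 0]
  [0, 0, 3, 0]
  [0, 0, 0, 3]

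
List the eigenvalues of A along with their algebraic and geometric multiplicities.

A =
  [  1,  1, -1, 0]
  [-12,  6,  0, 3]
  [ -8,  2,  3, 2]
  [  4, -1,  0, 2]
λ = 3: alg = 4, geom = 2

Step 1 — factor the characteristic polynomial to read off the algebraic multiplicities:
  χ_A(x) = (x - 3)^4

Step 2 — compute geometric multiplicities via the rank-nullity identity g(λ) = n − rank(A − λI):
  rank(A − (3)·I) = 2, so dim ker(A − (3)·I) = n − 2 = 2

Summary:
  λ = 3: algebraic multiplicity = 4, geometric multiplicity = 2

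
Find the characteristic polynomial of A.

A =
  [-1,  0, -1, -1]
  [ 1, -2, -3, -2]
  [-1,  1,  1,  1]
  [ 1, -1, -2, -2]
x^4 + 4*x^3 + 6*x^2 + 4*x + 1

Expanding det(x·I − A) (e.g. by cofactor expansion or by noting that A is similar to its Jordan form J, which has the same characteristic polynomial as A) gives
  χ_A(x) = x^4 + 4*x^3 + 6*x^2 + 4*x + 1
which factors as (x + 1)^4. The eigenvalues (with algebraic multiplicities) are λ = -1 with multiplicity 4.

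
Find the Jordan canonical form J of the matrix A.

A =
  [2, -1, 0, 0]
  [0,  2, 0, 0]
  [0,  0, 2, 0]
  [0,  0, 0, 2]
J_2(2) ⊕ J_1(2) ⊕ J_1(2)

The characteristic polynomial is
  det(x·I − A) = x^4 - 8*x^3 + 24*x^2 - 32*x + 16 = (x - 2)^4

Eigenvalues and multiplicities (the geometric multiplicity of λ is n − rank(A − λI), which equals the number of Jordan blocks for λ):
  λ = 2: algebraic multiplicity = 4, geometric multiplicity = 3

Determining the block sizes for each eigenvalue:
  λ = 2: 3 blocks summing to 4 forces exactly one block of size 2 and the rest size 1 → block sizes [2, 1, 1]

Assembling the blocks gives a Jordan form
J =
  [2, 1, 0, 0]
  [0, 2, 0, 0]
  [0, 0, 2, 0]
  [0, 0, 0, 2]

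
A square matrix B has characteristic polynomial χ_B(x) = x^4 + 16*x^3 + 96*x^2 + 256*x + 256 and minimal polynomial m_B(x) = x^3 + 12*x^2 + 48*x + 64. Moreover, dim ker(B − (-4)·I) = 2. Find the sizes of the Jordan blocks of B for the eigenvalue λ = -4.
Block sizes for λ = -4: [3, 1]

Step 1 — from the characteristic polynomial, algebraic multiplicity of λ = -4 is 4. From dim ker(B − (-4)·I) = 2, there are exactly 2 Jordan blocks for λ = -4.
Step 2 — from the minimal polynomial, the factor (x + 4)^3 tells us the largest block for λ = -4 has size 3.
Step 3 — with total size 4, 2 blocks, and largest block 3, the block sizes (in nonincreasing order) are [3, 1].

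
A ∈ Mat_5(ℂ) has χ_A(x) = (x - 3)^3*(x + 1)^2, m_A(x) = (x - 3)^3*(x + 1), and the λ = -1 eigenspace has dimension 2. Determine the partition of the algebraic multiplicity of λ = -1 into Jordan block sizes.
Block sizes for λ = -1: [1, 1]

Step 1 — from the characteristic polynomial, algebraic multiplicity of λ = -1 is 2. From dim ker(A − (-1)·I) = 2, there are exactly 2 Jordan blocks for λ = -1.
Step 2 — from the minimal polynomial, the factor (x + 1) tells us the largest block for λ = -1 has size 1.
Step 3 — with total size 2, 2 blocks, and largest block 1, the block sizes (in nonincreasing order) are [1, 1].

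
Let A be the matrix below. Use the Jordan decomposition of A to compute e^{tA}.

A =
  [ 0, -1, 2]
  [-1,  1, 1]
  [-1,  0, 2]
e^{tA} =
  [-t*exp(t) + exp(t), t^2*exp(t)/2 - t*exp(t), -t^2*exp(t)/2 + 2*t*exp(t)]
  [-t*exp(t), t^2*exp(t)/2 + exp(t), -t^2*exp(t)/2 + t*exp(t)]
  [-t*exp(t), t^2*exp(t)/2, -t^2*exp(t)/2 + t*exp(t) + exp(t)]

Strategy: write A = P · J · P⁻¹ where J is a Jordan canonical form, so e^{tA} = P · e^{tJ} · P⁻¹, and e^{tJ} can be computed block-by-block.

A has Jordan form
J =
  [1, 1, 0]
  [0, 1, 1]
  [0, 0, 1]
(up to reordering of blocks).

Per-block formulas:
  For a 3×3 Jordan block J_3(1): exp(t · J_3(1)) = e^(1t)·(I + t·N + (t^2/2)·N^2), where N is the 3×3 nilpotent shift.

After assembling e^{tJ} and conjugating by P, we get:

e^{tA} =
  [-t*exp(t) + exp(t), t^2*exp(t)/2 - t*exp(t), -t^2*exp(t)/2 + 2*t*exp(t)]
  [-t*exp(t), t^2*exp(t)/2 + exp(t), -t^2*exp(t)/2 + t*exp(t)]
  [-t*exp(t), t^2*exp(t)/2, -t^2*exp(t)/2 + t*exp(t) + exp(t)]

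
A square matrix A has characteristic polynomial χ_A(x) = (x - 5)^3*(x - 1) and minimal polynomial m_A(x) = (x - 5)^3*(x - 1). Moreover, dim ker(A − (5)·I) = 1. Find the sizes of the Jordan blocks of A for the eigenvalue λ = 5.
Block sizes for λ = 5: [3]

Step 1 — from the characteristic polynomial, algebraic multiplicity of λ = 5 is 3. From dim ker(A − (5)·I) = 1, there are exactly 1 Jordan blocks for λ = 5.
Step 2 — from the minimal polynomial, the factor (x − 5)^3 tells us the largest block for λ = 5 has size 3.
Step 3 — with total size 3, 1 blocks, and largest block 3, the block sizes (in nonincreasing order) are [3].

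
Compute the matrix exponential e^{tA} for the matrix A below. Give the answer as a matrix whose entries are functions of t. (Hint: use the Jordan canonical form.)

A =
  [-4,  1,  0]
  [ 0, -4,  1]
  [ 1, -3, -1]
e^{tA} =
  [t^2*exp(-3*t)/2 - t*exp(-3*t) + exp(-3*t), -t^2*exp(-3*t) + t*exp(-3*t), t^2*exp(-3*t)/2]
  [t^2*exp(-3*t)/2, -t^2*exp(-3*t) - t*exp(-3*t) + exp(-3*t), t^2*exp(-3*t)/2 + t*exp(-3*t)]
  [t^2*exp(-3*t)/2 + t*exp(-3*t), -t^2*exp(-3*t) - 3*t*exp(-3*t), t^2*exp(-3*t)/2 + 2*t*exp(-3*t) + exp(-3*t)]

Strategy: write A = P · J · P⁻¹ where J is a Jordan canonical form, so e^{tA} = P · e^{tJ} · P⁻¹, and e^{tJ} can be computed block-by-block.

A has Jordan form
J =
  [-3,  1,  0]
  [ 0, -3,  1]
  [ 0,  0, -3]
(up to reordering of blocks).

Per-block formulas:
  For a 3×3 Jordan block J_3(-3): exp(t · J_3(-3)) = e^(-3t)·(I + t·N + (t^2/2)·N^2), where N is the 3×3 nilpotent shift.

After assembling e^{tJ} and conjugating by P, we get:

e^{tA} =
  [t^2*exp(-3*t)/2 - t*exp(-3*t) + exp(-3*t), -t^2*exp(-3*t) + t*exp(-3*t), t^2*exp(-3*t)/2]
  [t^2*exp(-3*t)/2, -t^2*exp(-3*t) - t*exp(-3*t) + exp(-3*t), t^2*exp(-3*t)/2 + t*exp(-3*t)]
  [t^2*exp(-3*t)/2 + t*exp(-3*t), -t^2*exp(-3*t) - 3*t*exp(-3*t), t^2*exp(-3*t)/2 + 2*t*exp(-3*t) + exp(-3*t)]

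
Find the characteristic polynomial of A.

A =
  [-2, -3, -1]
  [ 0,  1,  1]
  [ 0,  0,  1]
x^3 - 3*x + 2

Expanding det(x·I − A) (e.g. by cofactor expansion or by noting that A is similar to its Jordan form J, which has the same characteristic polynomial as A) gives
  χ_A(x) = x^3 - 3*x + 2
which factors as (x - 1)^2*(x + 2). The eigenvalues (with algebraic multiplicities) are λ = -2 with multiplicity 1, λ = 1 with multiplicity 2.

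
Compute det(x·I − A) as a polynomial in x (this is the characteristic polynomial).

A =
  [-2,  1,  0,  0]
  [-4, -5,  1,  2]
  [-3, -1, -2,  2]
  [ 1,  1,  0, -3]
x^4 + 12*x^3 + 54*x^2 + 108*x + 81

Expanding det(x·I − A) (e.g. by cofactor expansion or by noting that A is similar to its Jordan form J, which has the same characteristic polynomial as A) gives
  χ_A(x) = x^4 + 12*x^3 + 54*x^2 + 108*x + 81
which factors as (x + 3)^4. The eigenvalues (with algebraic multiplicities) are λ = -3 with multiplicity 4.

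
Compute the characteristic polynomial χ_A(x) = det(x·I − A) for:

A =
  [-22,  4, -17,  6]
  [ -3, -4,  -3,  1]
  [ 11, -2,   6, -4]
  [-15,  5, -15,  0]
x^4 + 20*x^3 + 150*x^2 + 500*x + 625

Expanding det(x·I − A) (e.g. by cofactor expansion or by noting that A is similar to its Jordan form J, which has the same characteristic polynomial as A) gives
  χ_A(x) = x^4 + 20*x^3 + 150*x^2 + 500*x + 625
which factors as (x + 5)^4. The eigenvalues (with algebraic multiplicities) are λ = -5 with multiplicity 4.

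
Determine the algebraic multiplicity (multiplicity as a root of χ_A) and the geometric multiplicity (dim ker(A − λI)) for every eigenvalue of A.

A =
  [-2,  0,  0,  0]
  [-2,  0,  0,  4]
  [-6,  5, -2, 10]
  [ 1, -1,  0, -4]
λ = -2: alg = 4, geom = 2

Step 1 — factor the characteristic polynomial to read off the algebraic multiplicities:
  χ_A(x) = (x + 2)^4

Step 2 — compute geometric multiplicities via the rank-nullity identity g(λ) = n − rank(A − λI):
  rank(A − (-2)·I) = 2, so dim ker(A − (-2)·I) = n − 2 = 2

Summary:
  λ = -2: algebraic multiplicity = 4, geometric multiplicity = 2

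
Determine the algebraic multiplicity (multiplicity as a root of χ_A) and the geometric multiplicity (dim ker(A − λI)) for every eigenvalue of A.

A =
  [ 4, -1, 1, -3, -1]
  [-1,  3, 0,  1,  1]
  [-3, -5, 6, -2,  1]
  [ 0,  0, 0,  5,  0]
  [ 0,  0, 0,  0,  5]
λ = 4: alg = 2, geom = 1; λ = 5: alg = 3, geom = 2

Step 1 — factor the characteristic polynomial to read off the algebraic multiplicities:
  χ_A(x) = (x - 5)^3*(x - 4)^2

Step 2 — compute geometric multiplicities via the rank-nullity identity g(λ) = n − rank(A − λI):
  rank(A − (4)·I) = 4, so dim ker(A − (4)·I) = n − 4 = 1
  rank(A − (5)·I) = 3, so dim ker(A − (5)·I) = n − 3 = 2

Summary:
  λ = 4: algebraic multiplicity = 2, geometric multiplicity = 1
  λ = 5: algebraic multiplicity = 3, geometric multiplicity = 2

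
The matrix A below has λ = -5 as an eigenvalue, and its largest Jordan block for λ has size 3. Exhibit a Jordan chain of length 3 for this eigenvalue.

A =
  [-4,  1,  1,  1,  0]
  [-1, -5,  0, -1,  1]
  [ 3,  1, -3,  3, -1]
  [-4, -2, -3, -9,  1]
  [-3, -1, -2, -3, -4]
A Jordan chain for λ = -5 of length 3:
v_1 = (-1, 0, -1, 2, 1)ᵀ
v_2 = (1, -1, 3, -4, -3)ᵀ
v_3 = (1, 0, 0, 0, 0)ᵀ

Let N = A − (-5)·I. We want v_3 with N^3 v_3 = 0 but N^2 v_3 ≠ 0; then v_{j-1} := N · v_j for j = 3, …, 2.

Pick v_3 = (1, 0, 0, 0, 0)ᵀ.
Then v_2 = N · v_3 = (1, -1, 3, -4, -3)ᵀ.
Then v_1 = N · v_2 = (-1, 0, -1, 2, 1)ᵀ.

Sanity check: (A − (-5)·I) v_1 = (0, 0, 0, 0, 0)ᵀ = 0. ✓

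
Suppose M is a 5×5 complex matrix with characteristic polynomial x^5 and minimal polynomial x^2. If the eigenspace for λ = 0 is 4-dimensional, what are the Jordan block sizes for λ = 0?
Block sizes for λ = 0: [2, 1, 1, 1]

Step 1 — from the characteristic polynomial, algebraic multiplicity of λ = 0 is 5. From dim ker(M − (0)·I) = 4, there are exactly 4 Jordan blocks for λ = 0.
Step 2 — from the minimal polynomial, the factor (x − 0)^2 tells us the largest block for λ = 0 has size 2.
Step 3 — with total size 5, 4 blocks, and largest block 2, the block sizes (in nonincreasing order) are [2, 1, 1, 1].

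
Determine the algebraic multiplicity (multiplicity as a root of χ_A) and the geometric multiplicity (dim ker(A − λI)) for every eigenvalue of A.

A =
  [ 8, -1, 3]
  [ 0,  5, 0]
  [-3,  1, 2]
λ = 5: alg = 3, geom = 2

Step 1 — factor the characteristic polynomial to read off the algebraic multiplicities:
  χ_A(x) = (x - 5)^3

Step 2 — compute geometric multiplicities via the rank-nullity identity g(λ) = n − rank(A − λI):
  rank(A − (5)·I) = 1, so dim ker(A − (5)·I) = n − 1 = 2

Summary:
  λ = 5: algebraic multiplicity = 3, geometric multiplicity = 2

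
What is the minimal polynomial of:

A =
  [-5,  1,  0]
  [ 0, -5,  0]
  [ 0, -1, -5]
x^2 + 10*x + 25

The characteristic polynomial is χ_A(x) = (x + 5)^3, so the eigenvalues are known. The minimal polynomial is
  m_A(x) = Π_λ (x − λ)^{k_λ}
where k_λ is the size of the *largest* Jordan block for λ (equivalently, the smallest k with (A − λI)^k v = 0 for every generalised eigenvector v of λ).

  λ = -5: largest Jordan block has size 2, contributing (x + 5)^2

So m_A(x) = (x + 5)^2 = x^2 + 10*x + 25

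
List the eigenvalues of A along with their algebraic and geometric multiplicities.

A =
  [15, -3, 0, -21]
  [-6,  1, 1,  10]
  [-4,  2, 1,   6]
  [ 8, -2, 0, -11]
λ = 1: alg = 3, geom = 1; λ = 3: alg = 1, geom = 1

Step 1 — factor the characteristic polynomial to read off the algebraic multiplicities:
  χ_A(x) = (x - 3)*(x - 1)^3

Step 2 — compute geometric multiplicities via the rank-nullity identity g(λ) = n − rank(A − λI):
  rank(A − (1)·I) = 3, so dim ker(A − (1)·I) = n − 3 = 1
  rank(A − (3)·I) = 3, so dim ker(A − (3)·I) = n − 3 = 1

Summary:
  λ = 1: algebraic multiplicity = 3, geometric multiplicity = 1
  λ = 3: algebraic multiplicity = 1, geometric multiplicity = 1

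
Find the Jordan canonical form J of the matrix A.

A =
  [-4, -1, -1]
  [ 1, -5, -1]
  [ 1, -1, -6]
J_3(-5)

The characteristic polynomial is
  det(x·I − A) = x^3 + 15*x^2 + 75*x + 125 = (x + 5)^3

Eigenvalues and multiplicities (the geometric multiplicity of λ is n − rank(A − λI), which equals the number of Jordan blocks for λ):
  λ = -5: algebraic multiplicity = 3, geometric multiplicity = 1

Determining the block sizes for each eigenvalue:
  λ = -5: one block (gm = 1), so the single block has size am = 3 → block sizes [3]

Assembling the blocks gives a Jordan form
J =
  [-5,  1,  0]
  [ 0, -5,  1]
  [ 0,  0, -5]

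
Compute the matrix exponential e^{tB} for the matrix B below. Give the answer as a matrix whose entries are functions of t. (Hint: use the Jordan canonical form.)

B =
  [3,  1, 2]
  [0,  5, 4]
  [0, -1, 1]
e^{tB} =
  [exp(3*t), t*exp(3*t), 2*t*exp(3*t)]
  [0, 2*t*exp(3*t) + exp(3*t), 4*t*exp(3*t)]
  [0, -t*exp(3*t), -2*t*exp(3*t) + exp(3*t)]

Strategy: write B = P · J · P⁻¹ where J is a Jordan canonical form, so e^{tB} = P · e^{tJ} · P⁻¹, and e^{tJ} can be computed block-by-block.

B has Jordan form
J =
  [3, 1, 0]
  [0, 3, 0]
  [0, 0, 3]
(up to reordering of blocks).

Per-block formulas:
  For a 1×1 block at λ = 3: exp(t · [3]) = [e^(3t)].
  For a 2×2 Jordan block J_2(3): exp(t · J_2(3)) = e^(3t)·(I + t·N), where N is the 2×2 nilpotent shift.

After assembling e^{tJ} and conjugating by P, we get:

e^{tB} =
  [exp(3*t), t*exp(3*t), 2*t*exp(3*t)]
  [0, 2*t*exp(3*t) + exp(3*t), 4*t*exp(3*t)]
  [0, -t*exp(3*t), -2*t*exp(3*t) + exp(3*t)]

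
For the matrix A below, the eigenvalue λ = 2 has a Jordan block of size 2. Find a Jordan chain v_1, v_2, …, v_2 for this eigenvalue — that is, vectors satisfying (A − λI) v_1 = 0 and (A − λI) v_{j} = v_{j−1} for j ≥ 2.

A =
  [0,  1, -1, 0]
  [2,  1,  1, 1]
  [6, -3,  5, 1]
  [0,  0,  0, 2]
A Jordan chain for λ = 2 of length 2:
v_1 = (-2, 2, 6, 0)ᵀ
v_2 = (1, 0, 0, 0)ᵀ

Let N = A − (2)·I. We want v_2 with N^2 v_2 = 0 but N^1 v_2 ≠ 0; then v_{j-1} := N · v_j for j = 2, …, 2.

Pick v_2 = (1, 0, 0, 0)ᵀ.
Then v_1 = N · v_2 = (-2, 2, 6, 0)ᵀ.

Sanity check: (A − (2)·I) v_1 = (0, 0, 0, 0)ᵀ = 0. ✓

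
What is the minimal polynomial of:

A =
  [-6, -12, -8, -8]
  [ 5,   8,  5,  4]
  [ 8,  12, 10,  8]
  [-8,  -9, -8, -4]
x^3 - 6*x^2 + 12*x - 8

The characteristic polynomial is χ_A(x) = (x - 2)^4, so the eigenvalues are known. The minimal polynomial is
  m_A(x) = Π_λ (x − λ)^{k_λ}
where k_λ is the size of the *largest* Jordan block for λ (equivalently, the smallest k with (A − λI)^k v = 0 for every generalised eigenvector v of λ).

  λ = 2: largest Jordan block has size 3, contributing (x − 2)^3

So m_A(x) = (x - 2)^3 = x^3 - 6*x^2 + 12*x - 8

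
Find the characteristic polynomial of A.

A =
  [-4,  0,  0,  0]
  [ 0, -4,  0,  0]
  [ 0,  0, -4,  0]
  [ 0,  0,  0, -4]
x^4 + 16*x^3 + 96*x^2 + 256*x + 256

Expanding det(x·I − A) (e.g. by cofactor expansion or by noting that A is similar to its Jordan form J, which has the same characteristic polynomial as A) gives
  χ_A(x) = x^4 + 16*x^3 + 96*x^2 + 256*x + 256
which factors as (x + 4)^4. The eigenvalues (with algebraic multiplicities) are λ = -4 with multiplicity 4.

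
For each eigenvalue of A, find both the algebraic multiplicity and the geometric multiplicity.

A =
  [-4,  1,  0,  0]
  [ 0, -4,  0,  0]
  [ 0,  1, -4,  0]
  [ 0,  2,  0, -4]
λ = -4: alg = 4, geom = 3

Step 1 — factor the characteristic polynomial to read off the algebraic multiplicities:
  χ_A(x) = (x + 4)^4

Step 2 — compute geometric multiplicities via the rank-nullity identity g(λ) = n − rank(A − λI):
  rank(A − (-4)·I) = 1, so dim ker(A − (-4)·I) = n − 1 = 3

Summary:
  λ = -4: algebraic multiplicity = 4, geometric multiplicity = 3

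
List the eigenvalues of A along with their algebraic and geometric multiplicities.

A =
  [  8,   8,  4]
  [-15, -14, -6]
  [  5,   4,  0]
λ = -2: alg = 3, geom = 2

Step 1 — factor the characteristic polynomial to read off the algebraic multiplicities:
  χ_A(x) = (x + 2)^3

Step 2 — compute geometric multiplicities via the rank-nullity identity g(λ) = n − rank(A − λI):
  rank(A − (-2)·I) = 1, so dim ker(A − (-2)·I) = n − 1 = 2

Summary:
  λ = -2: algebraic multiplicity = 3, geometric multiplicity = 2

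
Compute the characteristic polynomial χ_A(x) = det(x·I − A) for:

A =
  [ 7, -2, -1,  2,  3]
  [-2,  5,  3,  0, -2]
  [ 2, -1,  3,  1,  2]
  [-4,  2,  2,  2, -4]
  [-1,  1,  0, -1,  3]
x^5 - 20*x^4 + 160*x^3 - 640*x^2 + 1280*x - 1024

Expanding det(x·I − A) (e.g. by cofactor expansion or by noting that A is similar to its Jordan form J, which has the same characteristic polynomial as A) gives
  χ_A(x) = x^5 - 20*x^4 + 160*x^3 - 640*x^2 + 1280*x - 1024
which factors as (x - 4)^5. The eigenvalues (with algebraic multiplicities) are λ = 4 with multiplicity 5.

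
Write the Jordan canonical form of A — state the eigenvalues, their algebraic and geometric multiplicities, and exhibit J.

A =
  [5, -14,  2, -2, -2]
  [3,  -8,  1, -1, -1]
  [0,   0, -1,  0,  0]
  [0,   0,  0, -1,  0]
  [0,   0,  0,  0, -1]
J_1(-2) ⊕ J_1(-1) ⊕ J_1(-1) ⊕ J_1(-1) ⊕ J_1(-1)

The characteristic polynomial is
  det(x·I − A) = x^5 + 6*x^4 + 14*x^3 + 16*x^2 + 9*x + 2 = (x + 1)^4*(x + 2)

Eigenvalues and multiplicities (the geometric multiplicity of λ is n − rank(A − λI), which equals the number of Jordan blocks for λ):
  λ = -2: algebraic multiplicity = 1, geometric multiplicity = 1
  λ = -1: algebraic multiplicity = 4, geometric multiplicity = 4

Determining the block sizes for each eigenvalue:
  λ = -2: one block (gm = 1), so the single block has size am = 1 → block sizes [1]
  λ = -1: gm = am = 4, so every block has size 1 → block sizes [1, 1, 1, 1]

Assembling the blocks gives a Jordan form
J =
  [-2,  0,  0,  0,  0]
  [ 0, -1,  0,  0,  0]
  [ 0,  0, -1,  0,  0]
  [ 0,  0,  0, -1,  0]
  [ 0,  0,  0,  0, -1]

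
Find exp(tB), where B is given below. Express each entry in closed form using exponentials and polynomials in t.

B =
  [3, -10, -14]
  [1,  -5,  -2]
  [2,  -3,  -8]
e^{tB} =
  [4*t*exp(-3*t) + 3*exp(-3*t) - 2*exp(-4*t), -8*t*exp(-3*t) - 2*exp(-3*t) + 2*exp(-4*t), -8*t*exp(-3*t) - 6*exp(-3*t) + 6*exp(-4*t)]
  [t*exp(-3*t), -2*t*exp(-3*t) + exp(-3*t), -2*t*exp(-3*t)]
  [t*exp(-3*t) + exp(-3*t) - exp(-4*t), -2*t*exp(-3*t) - exp(-3*t) + exp(-4*t), -2*t*exp(-3*t) - 2*exp(-3*t) + 3*exp(-4*t)]

Strategy: write B = P · J · P⁻¹ where J is a Jordan canonical form, so e^{tB} = P · e^{tJ} · P⁻¹, and e^{tJ} can be computed block-by-block.

B has Jordan form
J =
  [-4,  0,  0]
  [ 0, -3,  1]
  [ 0,  0, -3]
(up to reordering of blocks).

Per-block formulas:
  For a 2×2 Jordan block J_2(-3): exp(t · J_2(-3)) = e^(-3t)·(I + t·N), where N is the 2×2 nilpotent shift.
  For a 1×1 block at λ = -4: exp(t · [-4]) = [e^(-4t)].

After assembling e^{tJ} and conjugating by P, we get:

e^{tB} =
  [4*t*exp(-3*t) + 3*exp(-3*t) - 2*exp(-4*t), -8*t*exp(-3*t) - 2*exp(-3*t) + 2*exp(-4*t), -8*t*exp(-3*t) - 6*exp(-3*t) + 6*exp(-4*t)]
  [t*exp(-3*t), -2*t*exp(-3*t) + exp(-3*t), -2*t*exp(-3*t)]
  [t*exp(-3*t) + exp(-3*t) - exp(-4*t), -2*t*exp(-3*t) - exp(-3*t) + exp(-4*t), -2*t*exp(-3*t) - 2*exp(-3*t) + 3*exp(-4*t)]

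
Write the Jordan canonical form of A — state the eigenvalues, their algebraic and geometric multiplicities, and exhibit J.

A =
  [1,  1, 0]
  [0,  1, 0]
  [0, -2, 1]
J_2(1) ⊕ J_1(1)

The characteristic polynomial is
  det(x·I − A) = x^3 - 3*x^2 + 3*x - 1 = (x - 1)^3

Eigenvalues and multiplicities (the geometric multiplicity of λ is n − rank(A − λI), which equals the number of Jordan blocks for λ):
  λ = 1: algebraic multiplicity = 3, geometric multiplicity = 2

Determining the block sizes for each eigenvalue:
  λ = 1: 2 blocks summing to 3 forces exactly one block of size 2 and the rest size 1 → block sizes [2, 1]

Assembling the blocks gives a Jordan form
J =
  [1, 1, 0]
  [0, 1, 0]
  [0, 0, 1]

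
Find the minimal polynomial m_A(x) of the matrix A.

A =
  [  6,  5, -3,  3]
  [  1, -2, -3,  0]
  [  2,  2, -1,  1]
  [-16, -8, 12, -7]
x^2 + 2*x + 1

The characteristic polynomial is χ_A(x) = (x + 1)^4, so the eigenvalues are known. The minimal polynomial is
  m_A(x) = Π_λ (x − λ)^{k_λ}
where k_λ is the size of the *largest* Jordan block for λ (equivalently, the smallest k with (A − λI)^k v = 0 for every generalised eigenvector v of λ).

  λ = -1: largest Jordan block has size 2, contributing (x + 1)^2

So m_A(x) = (x + 1)^2 = x^2 + 2*x + 1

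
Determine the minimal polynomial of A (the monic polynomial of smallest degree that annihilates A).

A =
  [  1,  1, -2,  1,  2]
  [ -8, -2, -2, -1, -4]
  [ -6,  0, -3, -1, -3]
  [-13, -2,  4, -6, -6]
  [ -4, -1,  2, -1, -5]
x^3 + 9*x^2 + 27*x + 27

The characteristic polynomial is χ_A(x) = (x + 3)^5, so the eigenvalues are known. The minimal polynomial is
  m_A(x) = Π_λ (x − λ)^{k_λ}
where k_λ is the size of the *largest* Jordan block for λ (equivalently, the smallest k with (A − λI)^k v = 0 for every generalised eigenvector v of λ).

  λ = -3: largest Jordan block has size 3, contributing (x + 3)^3

So m_A(x) = (x + 3)^3 = x^3 + 9*x^2 + 27*x + 27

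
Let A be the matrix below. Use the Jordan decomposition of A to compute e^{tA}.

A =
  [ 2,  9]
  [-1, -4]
e^{tA} =
  [3*t*exp(-t) + exp(-t), 9*t*exp(-t)]
  [-t*exp(-t), -3*t*exp(-t) + exp(-t)]

Strategy: write A = P · J · P⁻¹ where J is a Jordan canonical form, so e^{tA} = P · e^{tJ} · P⁻¹, and e^{tJ} can be computed block-by-block.

A has Jordan form
J =
  [-1,  1]
  [ 0, -1]
(up to reordering of blocks).

Per-block formulas:
  For a 2×2 Jordan block J_2(-1): exp(t · J_2(-1)) = e^(-1t)·(I + t·N), where N is the 2×2 nilpotent shift.

After assembling e^{tJ} and conjugating by P, we get:

e^{tA} =
  [3*t*exp(-t) + exp(-t), 9*t*exp(-t)]
  [-t*exp(-t), -3*t*exp(-t) + exp(-t)]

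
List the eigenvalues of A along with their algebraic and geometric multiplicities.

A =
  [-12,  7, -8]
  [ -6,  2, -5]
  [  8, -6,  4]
λ = -2: alg = 3, geom = 1

Step 1 — factor the characteristic polynomial to read off the algebraic multiplicities:
  χ_A(x) = (x + 2)^3

Step 2 — compute geometric multiplicities via the rank-nullity identity g(λ) = n − rank(A − λI):
  rank(A − (-2)·I) = 2, so dim ker(A − (-2)·I) = n − 2 = 1

Summary:
  λ = -2: algebraic multiplicity = 3, geometric multiplicity = 1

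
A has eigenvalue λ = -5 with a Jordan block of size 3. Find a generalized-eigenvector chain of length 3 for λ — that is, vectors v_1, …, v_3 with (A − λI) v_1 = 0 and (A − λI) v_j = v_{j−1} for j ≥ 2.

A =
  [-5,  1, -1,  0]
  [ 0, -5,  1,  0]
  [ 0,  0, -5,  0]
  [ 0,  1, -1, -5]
A Jordan chain for λ = -5 of length 3:
v_1 = (1, 0, 0, 1)ᵀ
v_2 = (-1, 1, 0, -1)ᵀ
v_3 = (0, 0, 1, 0)ᵀ

Let N = A − (-5)·I. We want v_3 with N^3 v_3 = 0 but N^2 v_3 ≠ 0; then v_{j-1} := N · v_j for j = 3, …, 2.

Pick v_3 = (0, 0, 1, 0)ᵀ.
Then v_2 = N · v_3 = (-1, 1, 0, -1)ᵀ.
Then v_1 = N · v_2 = (1, 0, 0, 1)ᵀ.

Sanity check: (A − (-5)·I) v_1 = (0, 0, 0, 0)ᵀ = 0. ✓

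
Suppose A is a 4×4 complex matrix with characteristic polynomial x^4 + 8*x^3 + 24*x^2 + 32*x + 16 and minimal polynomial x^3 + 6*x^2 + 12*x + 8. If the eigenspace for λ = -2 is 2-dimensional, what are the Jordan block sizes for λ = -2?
Block sizes for λ = -2: [3, 1]

Step 1 — from the characteristic polynomial, algebraic multiplicity of λ = -2 is 4. From dim ker(A − (-2)·I) = 2, there are exactly 2 Jordan blocks for λ = -2.
Step 2 — from the minimal polynomial, the factor (x + 2)^3 tells us the largest block for λ = -2 has size 3.
Step 3 — with total size 4, 2 blocks, and largest block 3, the block sizes (in nonincreasing order) are [3, 1].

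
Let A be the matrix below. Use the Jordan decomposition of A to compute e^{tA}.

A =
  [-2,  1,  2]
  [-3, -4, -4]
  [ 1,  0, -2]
e^{tA} =
  [t*exp(-3*t) + exp(-3*t), t*exp(-3*t), 2*t*exp(-3*t)]
  [t*exp(-3*t) - 4*exp(-2*t) + 4*exp(-3*t), t*exp(-3*t) - 2*exp(-2*t) + 3*exp(-3*t), 2*t*exp(-3*t) - 6*exp(-2*t) + 6*exp(-3*t)]
  [-t*exp(-3*t) + 2*exp(-2*t) - 2*exp(-3*t), -t*exp(-3*t) + exp(-2*t) - exp(-3*t), -2*t*exp(-3*t) + 3*exp(-2*t) - 2*exp(-3*t)]

Strategy: write A = P · J · P⁻¹ where J is a Jordan canonical form, so e^{tA} = P · e^{tJ} · P⁻¹, and e^{tJ} can be computed block-by-block.

A has Jordan form
J =
  [-3,  1,  0]
  [ 0, -3,  0]
  [ 0,  0, -2]
(up to reordering of blocks).

Per-block formulas:
  For a 1×1 block at λ = -2: exp(t · [-2]) = [e^(-2t)].
  For a 2×2 Jordan block J_2(-3): exp(t · J_2(-3)) = e^(-3t)·(I + t·N), where N is the 2×2 nilpotent shift.

After assembling e^{tJ} and conjugating by P, we get:

e^{tA} =
  [t*exp(-3*t) + exp(-3*t), t*exp(-3*t), 2*t*exp(-3*t)]
  [t*exp(-3*t) - 4*exp(-2*t) + 4*exp(-3*t), t*exp(-3*t) - 2*exp(-2*t) + 3*exp(-3*t), 2*t*exp(-3*t) - 6*exp(-2*t) + 6*exp(-3*t)]
  [-t*exp(-3*t) + 2*exp(-2*t) - 2*exp(-3*t), -t*exp(-3*t) + exp(-2*t) - exp(-3*t), -2*t*exp(-3*t) + 3*exp(-2*t) - 2*exp(-3*t)]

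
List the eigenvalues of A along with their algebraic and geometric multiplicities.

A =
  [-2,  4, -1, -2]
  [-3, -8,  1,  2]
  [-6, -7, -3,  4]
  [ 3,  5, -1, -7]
λ = -5: alg = 4, geom = 2

Step 1 — factor the characteristic polynomial to read off the algebraic multiplicities:
  χ_A(x) = (x + 5)^4

Step 2 — compute geometric multiplicities via the rank-nullity identity g(λ) = n − rank(A − λI):
  rank(A − (-5)·I) = 2, so dim ker(A − (-5)·I) = n − 2 = 2

Summary:
  λ = -5: algebraic multiplicity = 4, geometric multiplicity = 2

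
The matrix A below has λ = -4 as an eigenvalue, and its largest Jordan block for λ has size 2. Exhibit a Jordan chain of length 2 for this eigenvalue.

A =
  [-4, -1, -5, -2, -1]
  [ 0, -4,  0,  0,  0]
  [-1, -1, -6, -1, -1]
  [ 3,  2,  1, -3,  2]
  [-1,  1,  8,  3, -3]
A Jordan chain for λ = -4 of length 2:
v_1 = (0, 0, -1, 3, -1)ᵀ
v_2 = (1, 0, 0, 0, 0)ᵀ

Let N = A − (-4)·I. We want v_2 with N^2 v_2 = 0 but N^1 v_2 ≠ 0; then v_{j-1} := N · v_j for j = 2, …, 2.

Pick v_2 = (1, 0, 0, 0, 0)ᵀ.
Then v_1 = N · v_2 = (0, 0, -1, 3, -1)ᵀ.

Sanity check: (A − (-4)·I) v_1 = (0, 0, 0, 0, 0)ᵀ = 0. ✓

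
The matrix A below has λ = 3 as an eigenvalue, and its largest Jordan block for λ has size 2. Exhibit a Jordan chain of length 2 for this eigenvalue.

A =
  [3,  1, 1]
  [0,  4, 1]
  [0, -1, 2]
A Jordan chain for λ = 3 of length 2:
v_1 = (1, 1, -1)ᵀ
v_2 = (0, 1, 0)ᵀ

Let N = A − (3)·I. We want v_2 with N^2 v_2 = 0 but N^1 v_2 ≠ 0; then v_{j-1} := N · v_j for j = 2, …, 2.

Pick v_2 = (0, 1, 0)ᵀ.
Then v_1 = N · v_2 = (1, 1, -1)ᵀ.

Sanity check: (A − (3)·I) v_1 = (0, 0, 0)ᵀ = 0. ✓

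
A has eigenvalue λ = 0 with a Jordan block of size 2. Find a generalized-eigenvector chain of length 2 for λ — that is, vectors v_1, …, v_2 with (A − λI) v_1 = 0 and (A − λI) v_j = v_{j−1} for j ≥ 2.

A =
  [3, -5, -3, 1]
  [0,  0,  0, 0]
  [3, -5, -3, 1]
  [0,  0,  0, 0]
A Jordan chain for λ = 0 of length 2:
v_1 = (3, 0, 3, 0)ᵀ
v_2 = (1, 0, 0, 0)ᵀ

Let N = A − (0)·I. We want v_2 with N^2 v_2 = 0 but N^1 v_2 ≠ 0; then v_{j-1} := N · v_j for j = 2, …, 2.

Pick v_2 = (1, 0, 0, 0)ᵀ.
Then v_1 = N · v_2 = (3, 0, 3, 0)ᵀ.

Sanity check: (A − (0)·I) v_1 = (0, 0, 0, 0)ᵀ = 0. ✓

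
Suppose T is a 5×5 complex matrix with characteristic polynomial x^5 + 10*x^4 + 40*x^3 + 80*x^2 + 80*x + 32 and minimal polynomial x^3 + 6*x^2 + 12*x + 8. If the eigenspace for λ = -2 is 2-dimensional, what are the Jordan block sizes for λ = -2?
Block sizes for λ = -2: [3, 2]

Step 1 — from the characteristic polynomial, algebraic multiplicity of λ = -2 is 5. From dim ker(T − (-2)·I) = 2, there are exactly 2 Jordan blocks for λ = -2.
Step 2 — from the minimal polynomial, the factor (x + 2)^3 tells us the largest block for λ = -2 has size 3.
Step 3 — with total size 5, 2 blocks, and largest block 3, the block sizes (in nonincreasing order) are [3, 2].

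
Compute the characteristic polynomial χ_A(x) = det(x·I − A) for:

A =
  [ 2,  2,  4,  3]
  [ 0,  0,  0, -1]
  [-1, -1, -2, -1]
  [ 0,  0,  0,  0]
x^4

Expanding det(x·I − A) (e.g. by cofactor expansion or by noting that A is similar to its Jordan form J, which has the same characteristic polynomial as A) gives
  χ_A(x) = x^4
which factors as x^4. The eigenvalues (with algebraic multiplicities) are λ = 0 with multiplicity 4.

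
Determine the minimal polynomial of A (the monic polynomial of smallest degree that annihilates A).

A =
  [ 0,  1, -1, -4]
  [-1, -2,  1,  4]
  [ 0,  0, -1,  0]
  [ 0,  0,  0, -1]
x^2 + 2*x + 1

The characteristic polynomial is χ_A(x) = (x + 1)^4, so the eigenvalues are known. The minimal polynomial is
  m_A(x) = Π_λ (x − λ)^{k_λ}
where k_λ is the size of the *largest* Jordan block for λ (equivalently, the smallest k with (A − λI)^k v = 0 for every generalised eigenvector v of λ).

  λ = -1: largest Jordan block has size 2, contributing (x + 1)^2

So m_A(x) = (x + 1)^2 = x^2 + 2*x + 1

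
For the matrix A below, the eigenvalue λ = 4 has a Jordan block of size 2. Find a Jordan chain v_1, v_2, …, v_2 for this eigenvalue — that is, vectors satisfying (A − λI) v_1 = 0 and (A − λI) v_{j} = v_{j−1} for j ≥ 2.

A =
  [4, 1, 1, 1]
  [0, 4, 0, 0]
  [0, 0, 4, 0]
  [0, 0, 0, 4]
A Jordan chain for λ = 4 of length 2:
v_1 = (1, 0, 0, 0)ᵀ
v_2 = (0, 1, 0, 0)ᵀ

Let N = A − (4)·I. We want v_2 with N^2 v_2 = 0 but N^1 v_2 ≠ 0; then v_{j-1} := N · v_j for j = 2, …, 2.

Pick v_2 = (0, 1, 0, 0)ᵀ.
Then v_1 = N · v_2 = (1, 0, 0, 0)ᵀ.

Sanity check: (A − (4)·I) v_1 = (0, 0, 0, 0)ᵀ = 0. ✓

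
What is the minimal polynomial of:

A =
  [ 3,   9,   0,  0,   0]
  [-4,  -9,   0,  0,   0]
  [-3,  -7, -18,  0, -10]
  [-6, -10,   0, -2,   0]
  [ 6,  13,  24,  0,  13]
x^3 + 8*x^2 + 21*x + 18

The characteristic polynomial is χ_A(x) = (x + 2)^2*(x + 3)^3, so the eigenvalues are known. The minimal polynomial is
  m_A(x) = Π_λ (x − λ)^{k_λ}
where k_λ is the size of the *largest* Jordan block for λ (equivalently, the smallest k with (A − λI)^k v = 0 for every generalised eigenvector v of λ).

  λ = -3: largest Jordan block has size 2, contributing (x + 3)^2
  λ = -2: largest Jordan block has size 1, contributing (x + 2)

So m_A(x) = (x + 2)*(x + 3)^2 = x^3 + 8*x^2 + 21*x + 18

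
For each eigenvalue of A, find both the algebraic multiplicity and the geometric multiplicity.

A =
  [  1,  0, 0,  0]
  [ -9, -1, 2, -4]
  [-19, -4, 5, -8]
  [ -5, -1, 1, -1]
λ = 1: alg = 4, geom = 2

Step 1 — factor the characteristic polynomial to read off the algebraic multiplicities:
  χ_A(x) = (x - 1)^4

Step 2 — compute geometric multiplicities via the rank-nullity identity g(λ) = n − rank(A − λI):
  rank(A − (1)·I) = 2, so dim ker(A − (1)·I) = n − 2 = 2

Summary:
  λ = 1: algebraic multiplicity = 4, geometric multiplicity = 2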